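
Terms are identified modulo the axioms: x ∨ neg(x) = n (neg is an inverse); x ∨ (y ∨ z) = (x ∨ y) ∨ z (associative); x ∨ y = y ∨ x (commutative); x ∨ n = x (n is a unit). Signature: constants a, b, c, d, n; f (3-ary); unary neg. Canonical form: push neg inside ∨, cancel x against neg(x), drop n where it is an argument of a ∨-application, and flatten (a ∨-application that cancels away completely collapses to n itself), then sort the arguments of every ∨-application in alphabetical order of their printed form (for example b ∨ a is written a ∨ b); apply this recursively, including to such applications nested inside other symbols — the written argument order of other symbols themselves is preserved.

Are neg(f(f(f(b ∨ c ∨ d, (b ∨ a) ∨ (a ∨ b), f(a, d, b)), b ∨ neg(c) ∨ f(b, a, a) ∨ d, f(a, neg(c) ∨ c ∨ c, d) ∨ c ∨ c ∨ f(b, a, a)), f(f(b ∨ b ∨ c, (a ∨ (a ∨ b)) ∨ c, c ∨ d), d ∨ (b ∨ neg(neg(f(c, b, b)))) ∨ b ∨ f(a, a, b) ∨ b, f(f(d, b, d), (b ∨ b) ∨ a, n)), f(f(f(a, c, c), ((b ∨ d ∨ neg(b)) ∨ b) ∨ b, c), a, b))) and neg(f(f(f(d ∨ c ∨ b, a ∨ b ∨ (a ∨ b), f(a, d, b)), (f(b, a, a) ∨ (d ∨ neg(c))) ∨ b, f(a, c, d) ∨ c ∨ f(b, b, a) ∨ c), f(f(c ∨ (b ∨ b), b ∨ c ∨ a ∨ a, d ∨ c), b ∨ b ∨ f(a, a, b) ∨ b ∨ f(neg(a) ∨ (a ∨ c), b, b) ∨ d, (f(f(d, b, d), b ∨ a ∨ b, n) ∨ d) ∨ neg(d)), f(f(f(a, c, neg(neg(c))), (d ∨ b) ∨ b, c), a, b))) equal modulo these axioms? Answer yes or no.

Answer: no — neg(f(f(f(b ∨ c ∨ d, a ∨ a ∨ b ∨ b, f(a, d, b)), b ∨ d ∨ f(b, a, a) ∨ neg(c), c ∨ c ∨ f(a, c, d) ∨ f(b, a, a)), f(f(b ∨ b ∨ c, a ∨ a ∨ b ∨ c, c ∨ d), b ∨ b ∨ b ∨ d ∨ f(a, a, b) ∨ f(c, b, b), f(f(d, b, d), a ∨ b ∨ b, n)), f(f(f(a, c, c), b ∨ b ∨ d, c), a, b))) vs neg(f(f(f(b ∨ c ∨ d, a ∨ a ∨ b ∨ b, f(a, d, b)), b ∨ d ∨ f(b, a, a) ∨ neg(c), c ∨ c ∨ f(a, c, d) ∨ f(b, b, a)), f(f(b ∨ b ∨ c, a ∨ a ∨ b ∨ c, c ∨ d), b ∨ b ∨ b ∨ d ∨ f(a, a, b) ∨ f(c, b, b), f(f(d, b, d), a ∨ b ∨ b, n)), f(f(f(a, c, c), b ∨ b ∨ d, c), a, b)))

Derivation:
Left:  neg(f(f(f(b ∨ c ∨ d, (b ∨ a) ∨ (a ∨ b), f(a, d, b)), b ∨ neg(c) ∨ f(b, a, a) ∨ d, f(a, neg(c) ∨ c ∨ c, d) ∨ c ∨ c ∨ f(b, a, a)), f(f(b ∨ b ∨ c, (a ∨ (a ∨ b)) ∨ c, c ∨ d), d ∨ (b ∨ neg(neg(f(c, b, b)))) ∨ b ∨ f(a, a, b) ∨ b, f(f(d, b, d), (b ∨ b) ∨ a, n)), f(f(f(a, c, c), ((b ∨ d ∨ neg(b)) ∨ b) ∨ b, c), a, b)))
  Push neg inside:  distribute neg over ∨ and collapse double neg
  Combine occurrences:  neg(f(f(f(b ∨ c ∨ d, a ∨ a ∨ b ∨ b, f(a, d, b)), b ∨ d ∨ f(b, a, a) ∨ neg(c), c ∨ c ∨ f(a, c, d) ∨ f(b, a, a)), f(f(b ∨ b ∨ c, a ∨ a ∨ b ∨ c, c ∨ d), b ∨ b ∨ b ∨ d ∨ f(a, a, b) ∨ f(c, b, b), f(f(d, b, d), a ∨ b ∨ b, n)), f(f(f(a, c, c), b ∨ b ∨ d, c), a, b)))
Right:  neg(f(f(f(d ∨ c ∨ b, a ∨ b ∨ (a ∨ b), f(a, d, b)), (f(b, a, a) ∨ (d ∨ neg(c))) ∨ b, f(a, c, d) ∨ c ∨ f(b, b, a) ∨ c), f(f(c ∨ (b ∨ b), b ∨ c ∨ a ∨ a, d ∨ c), b ∨ b ∨ f(a, a, b) ∨ b ∨ f(neg(a) ∨ (a ∨ c), b, b) ∨ d, (f(f(d, b, d), b ∨ a ∨ b, n) ∨ d) ∨ neg(d)), f(f(f(a, c, neg(neg(c))), (d ∨ b) ∨ b, c), a, b)))
  Push neg inside:  distribute neg over ∨ and collapse double neg
  Collect terms:  neg(f(f(f(b ∨ c ∨ d, a ∨ a ∨ b ∨ b, f(a, d, b)), b ∨ d ∨ f(b, a, a) ∨ neg(c), c ∨ c ∨ f(a, c, d) ∨ f(b, b, a)), f(f(b ∨ b ∨ c, a ∨ a ∨ b ∨ c, c ∨ d), b ∨ b ∨ b ∨ d ∨ f(a, a, b) ∨ f(c, b, b), f(f(d, b, d), a ∨ b ∨ b, n)), f(f(f(a, c, c), b ∨ b ∨ d, c), a, b)))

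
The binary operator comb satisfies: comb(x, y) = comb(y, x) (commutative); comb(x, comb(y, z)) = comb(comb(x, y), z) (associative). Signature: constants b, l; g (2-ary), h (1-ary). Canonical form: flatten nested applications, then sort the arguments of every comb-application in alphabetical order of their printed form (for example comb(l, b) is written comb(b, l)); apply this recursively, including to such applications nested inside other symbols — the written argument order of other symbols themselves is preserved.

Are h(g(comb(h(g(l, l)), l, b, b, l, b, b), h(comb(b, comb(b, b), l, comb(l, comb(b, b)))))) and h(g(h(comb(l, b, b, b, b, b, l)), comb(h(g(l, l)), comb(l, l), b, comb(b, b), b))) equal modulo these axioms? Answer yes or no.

Answer: no — h(g(comb(b, b, b, b, h(g(l, l)), l, l), h(comb(b, b, b, b, b, l, l)))) vs h(g(h(comb(b, b, b, b, b, l, l)), comb(b, b, b, b, h(g(l, l)), l, l)))

Derivation:
Left:  h(g(comb(h(g(l, l)), l, b, b, l, b, b), h(comb(b, comb(b, b), l, comb(l, comb(b, b))))))
  Work inside:  comb(b, comb(b, b), l, comb(l, comb(b, b)))
  Merge nested applications:  comb(b, b, b, l, l, b, b)
  Sort arguments:  comb(b, b, b, b, b, l, l)
  Rebuild:  h(g(comb(b, b, b, b, h(g(l, l)), l, l), h(comb(b, b, b, b, b, l, l))))
Right:  h(g(h(comb(l, b, b, b, b, b, l)), comb(h(g(l, l)), comb(l, l), b, comb(b, b), b)))
  Focus inside:  comb(h(g(l, l)), comb(l, l), b, comb(b, b), b)
  Un-nest:  comb(h(g(l, l)), l, l, b, b, b, b)
  Order the arguments:  comb(b, b, b, b, h(g(l, l)), l, l)
  Rebuild:  h(g(h(comb(b, b, b, b, b, l, l)), comb(b, b, b, b, h(g(l, l)), l, l)))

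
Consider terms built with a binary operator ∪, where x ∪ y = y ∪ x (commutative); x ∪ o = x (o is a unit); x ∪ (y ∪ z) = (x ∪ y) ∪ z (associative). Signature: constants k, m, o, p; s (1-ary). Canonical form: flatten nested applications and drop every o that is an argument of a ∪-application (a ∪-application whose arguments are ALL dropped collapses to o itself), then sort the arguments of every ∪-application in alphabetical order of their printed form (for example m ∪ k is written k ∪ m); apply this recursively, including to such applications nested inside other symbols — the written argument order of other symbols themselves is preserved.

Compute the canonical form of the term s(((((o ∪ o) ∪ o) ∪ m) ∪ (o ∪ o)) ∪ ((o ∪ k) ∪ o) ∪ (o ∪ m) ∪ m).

Descend into:  ((((o ∪ o) ∪ o) ∪ m) ∪ (o ∪ o)) ∪ ((o ∪ k) ∪ o) ∪ (o ∪ m) ∪ m
Merge nested applications:  o ∪ o ∪ o ∪ m ∪ o ∪ o ∪ o ∪ k ∪ o ∪ o ∪ m ∪ m
Unit:  drop o (×8)
Sort:  k ∪ m ∪ m ∪ m
Put back:  s(k ∪ m ∪ m ∪ m)

Answer: s(k ∪ m ∪ m ∪ m)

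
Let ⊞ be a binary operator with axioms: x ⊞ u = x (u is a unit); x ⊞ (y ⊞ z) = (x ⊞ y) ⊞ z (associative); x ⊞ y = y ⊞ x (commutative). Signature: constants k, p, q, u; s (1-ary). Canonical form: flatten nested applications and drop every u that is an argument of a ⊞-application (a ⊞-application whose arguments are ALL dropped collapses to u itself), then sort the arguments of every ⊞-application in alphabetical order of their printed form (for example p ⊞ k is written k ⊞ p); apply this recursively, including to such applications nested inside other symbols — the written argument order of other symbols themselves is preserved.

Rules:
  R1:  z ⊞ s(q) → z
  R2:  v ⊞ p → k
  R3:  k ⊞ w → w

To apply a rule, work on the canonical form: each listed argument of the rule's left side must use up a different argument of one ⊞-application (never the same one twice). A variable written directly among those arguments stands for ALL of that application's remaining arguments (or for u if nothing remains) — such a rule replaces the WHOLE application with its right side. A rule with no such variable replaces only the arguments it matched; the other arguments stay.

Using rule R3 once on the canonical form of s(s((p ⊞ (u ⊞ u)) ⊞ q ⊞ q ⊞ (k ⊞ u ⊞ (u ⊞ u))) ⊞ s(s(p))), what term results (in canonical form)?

Answer: s(s(p ⊞ q ⊞ q) ⊞ s(s(p)))

Derivation:
Canonical form:  s(s(k ⊞ p ⊞ q ⊞ q) ⊞ s(s(p)))
Match R3:  consume k;  w := p ⊞ q ⊞ q
The extension variable absorbs all remaining arguments, so the whole application is rewritten.
Result:  s(s(p ⊞ q ⊞ q) ⊞ s(s(p)))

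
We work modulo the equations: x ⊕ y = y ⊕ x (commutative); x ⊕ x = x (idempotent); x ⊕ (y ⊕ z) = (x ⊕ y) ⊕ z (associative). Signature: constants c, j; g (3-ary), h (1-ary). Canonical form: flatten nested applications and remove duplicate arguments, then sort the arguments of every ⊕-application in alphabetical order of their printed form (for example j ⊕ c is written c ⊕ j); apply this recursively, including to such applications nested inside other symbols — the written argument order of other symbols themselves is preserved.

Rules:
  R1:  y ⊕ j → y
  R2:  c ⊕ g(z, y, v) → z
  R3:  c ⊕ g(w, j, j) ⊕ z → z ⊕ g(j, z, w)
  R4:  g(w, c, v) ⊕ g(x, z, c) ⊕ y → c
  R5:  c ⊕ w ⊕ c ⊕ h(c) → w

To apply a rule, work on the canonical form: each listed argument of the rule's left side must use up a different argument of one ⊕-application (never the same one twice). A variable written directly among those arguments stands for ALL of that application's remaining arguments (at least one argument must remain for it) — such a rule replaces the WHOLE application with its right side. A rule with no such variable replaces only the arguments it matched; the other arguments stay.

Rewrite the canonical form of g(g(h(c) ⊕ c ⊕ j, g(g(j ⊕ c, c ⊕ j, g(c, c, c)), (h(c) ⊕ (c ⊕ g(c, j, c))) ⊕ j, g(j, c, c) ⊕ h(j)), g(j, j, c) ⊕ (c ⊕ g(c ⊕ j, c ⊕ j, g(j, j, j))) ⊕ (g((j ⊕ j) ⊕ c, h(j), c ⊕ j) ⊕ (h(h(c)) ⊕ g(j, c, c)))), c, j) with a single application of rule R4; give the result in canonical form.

Answer: g(g(c ⊕ h(c) ⊕ j, g(g(c ⊕ j, c ⊕ j, g(c, c, c)), c ⊕ g(c, j, c) ⊕ h(c) ⊕ j, g(j, c, c) ⊕ h(j)), c), c, j)

Derivation:
Canonical form:  g(g(c ⊕ h(c) ⊕ j, g(g(c ⊕ j, c ⊕ j, g(c, c, c)), c ⊕ g(c, j, c) ⊕ h(c) ⊕ j, g(j, c, c) ⊕ h(j)), c ⊕ g(c ⊕ j, c ⊕ j, g(j, j, j)) ⊕ g(c ⊕ j, h(j), c ⊕ j) ⊕ g(j, c, c) ⊕ g(j, j, c) ⊕ h(h(c))), c, j)
Match R4:  consume g(j, c, c), g(j, j, c);  v := c, w := j, x := j, y := c ⊕ g(c ⊕ j, c ⊕ j, g(j, j, j)) ⊕ g(c ⊕ j, h(j), c ⊕ j) ⊕ h(h(c)), z := j
Every leftover argument binds to the variable; the entire application is replaced.
Giving:  g(g(c ⊕ h(c) ⊕ j, g(g(c ⊕ j, c ⊕ j, g(c, c, c)), c ⊕ g(c, j, c) ⊕ h(c) ⊕ j, g(j, c, c) ⊕ h(j)), c), c, j)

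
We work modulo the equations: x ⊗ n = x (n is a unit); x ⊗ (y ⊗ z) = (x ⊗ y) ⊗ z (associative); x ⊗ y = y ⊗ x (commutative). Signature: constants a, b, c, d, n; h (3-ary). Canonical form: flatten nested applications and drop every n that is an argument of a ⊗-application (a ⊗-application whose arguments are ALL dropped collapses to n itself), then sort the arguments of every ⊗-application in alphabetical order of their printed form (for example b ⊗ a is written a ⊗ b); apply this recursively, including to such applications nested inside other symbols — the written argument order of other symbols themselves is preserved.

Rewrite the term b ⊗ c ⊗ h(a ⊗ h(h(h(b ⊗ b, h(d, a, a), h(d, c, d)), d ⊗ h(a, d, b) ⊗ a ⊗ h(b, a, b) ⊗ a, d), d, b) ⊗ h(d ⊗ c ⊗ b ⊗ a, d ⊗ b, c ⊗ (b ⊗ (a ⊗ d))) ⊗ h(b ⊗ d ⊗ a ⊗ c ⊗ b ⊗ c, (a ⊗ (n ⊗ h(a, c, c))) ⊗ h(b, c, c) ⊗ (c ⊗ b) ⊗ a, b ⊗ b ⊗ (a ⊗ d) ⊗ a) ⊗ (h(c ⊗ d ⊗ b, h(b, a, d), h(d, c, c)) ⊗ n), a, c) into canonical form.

Canonicalize subterm:  h(a ⊗ h(h(h(b ⊗ b, h(d, a, a), h(d, c, d)), d ⊗ h(a, d, b) ⊗ a ⊗ h(b, a, b) ⊗ a, d), d, b) ⊗ h(d ⊗ c ⊗ b ⊗ a, d ⊗ b, c ⊗ (b ⊗ (a ⊗ d))) ⊗ h(b ⊗ d ⊗ a ⊗ c ⊗ b ⊗ c, (a ⊗ (n ⊗ h(a, c, c))) ⊗ h(b, c, c) ⊗ (c ⊗ b) ⊗ a, b ⊗ b ⊗ (a ⊗ d) ⊗ a) ⊗ (h(c ⊗ d ⊗ b, h(b, a, d), h(d, c, c)) ⊗ n), a, c)  →  h(a ⊗ h(a ⊗ b ⊗ b ⊗ c ⊗ c ⊗ d, a ⊗ a ⊗ b ⊗ c ⊗ h(a, c, c) ⊗ h(b, c, c), a ⊗ a ⊗ b ⊗ b ⊗ d) ⊗ h(a ⊗ b ⊗ c ⊗ d, b ⊗ d, a ⊗ b ⊗ c ⊗ d) ⊗ h(b ⊗ c ⊗ d, h(b, a, d), h(d, c, c)) ⊗ h(h(h(b ⊗ b, h(d, a, a), h(d, c, d)), a ⊗ a ⊗ d ⊗ h(a, d, b) ⊗ h(b, a, b), d), d, b), a, c)
Sort arguments:  b ⊗ c ⊗ h(a ⊗ h(a ⊗ b ⊗ b ⊗ c ⊗ c ⊗ d, a ⊗ a ⊗ b ⊗ c ⊗ h(a, c, c) ⊗ h(b, c, c), a ⊗ a ⊗ b ⊗ b ⊗ d) ⊗ h(a ⊗ b ⊗ c ⊗ d, b ⊗ d, a ⊗ b ⊗ c ⊗ d) ⊗ h(b ⊗ c ⊗ d, h(b, a, d), h(d, c, c)) ⊗ h(h(h(b ⊗ b, h(d, a, a), h(d, c, d)), a ⊗ a ⊗ d ⊗ h(a, d, b) ⊗ h(b, a, b), d), d, b), a, c)

Answer: b ⊗ c ⊗ h(a ⊗ h(a ⊗ b ⊗ b ⊗ c ⊗ c ⊗ d, a ⊗ a ⊗ b ⊗ c ⊗ h(a, c, c) ⊗ h(b, c, c), a ⊗ a ⊗ b ⊗ b ⊗ d) ⊗ h(a ⊗ b ⊗ c ⊗ d, b ⊗ d, a ⊗ b ⊗ c ⊗ d) ⊗ h(b ⊗ c ⊗ d, h(b, a, d), h(d, c, c)) ⊗ h(h(h(b ⊗ b, h(d, a, a), h(d, c, d)), a ⊗ a ⊗ d ⊗ h(a, d, b) ⊗ h(b, a, b), d), d, b), a, c)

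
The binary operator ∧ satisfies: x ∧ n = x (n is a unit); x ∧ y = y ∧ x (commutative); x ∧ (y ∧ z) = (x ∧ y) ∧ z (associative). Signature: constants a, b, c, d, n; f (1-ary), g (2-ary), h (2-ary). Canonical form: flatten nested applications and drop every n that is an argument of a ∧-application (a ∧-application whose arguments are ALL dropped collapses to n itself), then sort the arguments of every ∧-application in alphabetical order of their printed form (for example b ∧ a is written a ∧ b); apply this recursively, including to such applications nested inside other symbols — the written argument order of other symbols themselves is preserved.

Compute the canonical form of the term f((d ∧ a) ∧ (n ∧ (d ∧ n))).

Focus inside:  (d ∧ a) ∧ (n ∧ (d ∧ n))
Flatten:  d ∧ a ∧ n ∧ d ∧ n
Units out:  drop n (×2)
Sort:  a ∧ d ∧ d
Rebuild:  f(a ∧ d ∧ d)

Answer: f(a ∧ d ∧ d)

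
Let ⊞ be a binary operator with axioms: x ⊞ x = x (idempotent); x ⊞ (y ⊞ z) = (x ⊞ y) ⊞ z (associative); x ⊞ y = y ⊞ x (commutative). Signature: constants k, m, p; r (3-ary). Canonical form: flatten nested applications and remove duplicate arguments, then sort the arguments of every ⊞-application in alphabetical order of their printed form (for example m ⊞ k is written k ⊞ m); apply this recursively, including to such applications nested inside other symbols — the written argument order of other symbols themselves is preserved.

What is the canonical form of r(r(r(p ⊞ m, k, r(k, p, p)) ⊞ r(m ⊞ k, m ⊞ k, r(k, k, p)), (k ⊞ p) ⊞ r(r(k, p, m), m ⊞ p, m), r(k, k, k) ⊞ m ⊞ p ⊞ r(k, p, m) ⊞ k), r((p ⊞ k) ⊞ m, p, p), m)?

Focus inside:  r(p ⊞ m, k, r(k, p, p)) ⊞ r(m ⊞ k, m ⊞ k, r(k, k, p))
Inside:  r(p ⊞ m, k, r(k, p, p))  →  r(m ⊞ p, k, r(k, p, p))
Canonicalize subterm:  r(m ⊞ k, m ⊞ k, r(k, k, p))  →  r(k ⊞ m, k ⊞ m, r(k, k, p))
Sort arguments:  r(k ⊞ m, k ⊞ m, r(k, k, p)) ⊞ r(m ⊞ p, k, r(k, p, p))
Put back:  r(r(r(k ⊞ m, k ⊞ m, r(k, k, p)) ⊞ r(m ⊞ p, k, r(k, p, p)), k ⊞ p ⊞ r(r(k, p, m), m ⊞ p, m), k ⊞ m ⊞ p ⊞ r(k, k, k) ⊞ r(k, p, m)), r(k ⊞ m ⊞ p, p, p), m)

Answer: r(r(r(k ⊞ m, k ⊞ m, r(k, k, p)) ⊞ r(m ⊞ p, k, r(k, p, p)), k ⊞ p ⊞ r(r(k, p, m), m ⊞ p, m), k ⊞ m ⊞ p ⊞ r(k, k, k) ⊞ r(k, p, m)), r(k ⊞ m ⊞ p, p, p), m)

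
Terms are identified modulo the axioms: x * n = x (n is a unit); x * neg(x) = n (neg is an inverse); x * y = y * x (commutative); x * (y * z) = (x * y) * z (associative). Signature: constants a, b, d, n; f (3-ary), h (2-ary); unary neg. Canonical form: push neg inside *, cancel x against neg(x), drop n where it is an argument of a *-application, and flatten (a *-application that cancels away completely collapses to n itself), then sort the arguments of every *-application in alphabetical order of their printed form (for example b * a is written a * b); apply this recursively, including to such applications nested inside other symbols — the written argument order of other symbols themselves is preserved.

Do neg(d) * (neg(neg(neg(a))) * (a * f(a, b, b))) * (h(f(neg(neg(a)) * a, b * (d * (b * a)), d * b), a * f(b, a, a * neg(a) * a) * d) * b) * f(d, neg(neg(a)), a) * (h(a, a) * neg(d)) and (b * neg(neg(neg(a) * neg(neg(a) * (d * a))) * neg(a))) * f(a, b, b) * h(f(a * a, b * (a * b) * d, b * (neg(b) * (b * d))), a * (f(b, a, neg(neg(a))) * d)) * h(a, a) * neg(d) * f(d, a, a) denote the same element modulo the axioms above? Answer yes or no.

Answer: yes — both canonical forms are b * f(a, b, b) * f(d, a, a) * h(a, a) * h(f(a * a, a * b * b * d, b * d), a * d * f(b, a, a)) * neg(d) * neg(d)

Derivation:
Left:  neg(d) * (neg(neg(neg(a))) * (a * f(a, b, b))) * (h(f(neg(neg(a)) * a, b * (d * (b * a)), d * b), a * f(b, a, a * neg(a) * a) * d) * b) * f(d, neg(neg(a)), a) * (h(a, a) * neg(d))
  Push neg inside:  distribute neg over * and collapse double neg
  Cancel:  a cancels
  Collect:  neg(d) * neg(d) * f(a, b, b) * h(f(a * a, a * b * b * d, b * d), a * d * f(b, a, a)) * b * f(d, a, a) * h(a, a)
  Order the arguments:  b * f(a, b, b) * f(d, a, a) * h(a, a) * h(f(a * a, a * b * b * d, b * d), a * d * f(b, a, a)) * neg(d) * neg(d)
Right:  (b * neg(neg(neg(a) * neg(neg(a) * (d * a))) * neg(a))) * f(a, b, b) * h(f(a * a, b * (a * b) * d, b * (neg(b) * (b * d))), a * (f(b, a, neg(neg(a))) * d)) * h(a, a) * neg(d) * f(d, a, a)
  Push neg inside:  distribute neg over * and collapse double neg
  Cancel:  a cancels
  Collect terms:  b * neg(d) * neg(d) * f(a, b, b) * h(f(a * a, a * b * b * d, b * d), a * d * f(b, a, a)) * h(a, a) * f(d, a, a)
  Sort:  b * f(a, b, b) * f(d, a, a) * h(a, a) * h(f(a * a, a * b * b * d, b * d), a * d * f(b, a, a)) * neg(d) * neg(d)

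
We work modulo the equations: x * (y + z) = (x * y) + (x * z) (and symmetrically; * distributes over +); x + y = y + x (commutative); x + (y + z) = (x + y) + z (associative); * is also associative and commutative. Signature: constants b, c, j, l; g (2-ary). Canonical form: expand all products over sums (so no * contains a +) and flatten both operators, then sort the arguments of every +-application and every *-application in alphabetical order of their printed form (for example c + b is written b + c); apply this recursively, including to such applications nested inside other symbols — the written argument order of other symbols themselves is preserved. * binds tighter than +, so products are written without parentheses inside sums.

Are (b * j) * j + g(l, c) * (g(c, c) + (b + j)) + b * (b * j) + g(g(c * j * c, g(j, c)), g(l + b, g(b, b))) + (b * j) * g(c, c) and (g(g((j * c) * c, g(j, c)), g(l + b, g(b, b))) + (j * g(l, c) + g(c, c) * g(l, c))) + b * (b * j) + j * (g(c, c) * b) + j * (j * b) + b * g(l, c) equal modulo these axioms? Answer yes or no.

Left:  (b * j) * j + g(l, c) * (g(c, c) + (b + j)) + b * (b * j) + g(g(c * j * c, g(j, c)), g(l + b, g(b, b))) + (b * j) * g(c, c)
  Distribute:  b * j * j + g(c, c) * g(l, c) + b * g(l, c) + g(l, c) * j + b * b * j + g(g(c * c * j, g(j, c)), g(b + l, g(b, b))) + b * g(c, c) * j
  Sort arguments:  b * b * j + b * g(c, c) * j + b * g(l, c) + b * j * j + g(c, c) * g(l, c) + g(g(c * c * j, g(j, c)), g(b + l, g(b, b))) + g(l, c) * j
Right:  (g(g((j * c) * c, g(j, c)), g(l + b, g(b, b))) + (j * g(l, c) + g(c, c) * g(l, c))) + b * (b * j) + j * (g(c, c) * b) + j * (j * b) + b * g(l, c)
  Un-nest:  g(g(c * c * j, g(j, c)), g(b + l, g(b, b))) + g(l, c) * j + g(c, c) * g(l, c) + b * b * j + b * g(c, c) * j + b * j * j + b * g(l, c)
  Order the arguments:  b * b * j + b * g(c, c) * j + b * g(l, c) + b * j * j + g(c, c) * g(l, c) + g(g(c * c * j, g(j, c)), g(b + l, g(b, b))) + g(l, c) * j

Answer: yes — both canonical forms are b * b * j + b * g(c, c) * j + b * g(l, c) + b * j * j + g(c, c) * g(l, c) + g(g(c * c * j, g(j, c)), g(b + l, g(b, b))) + g(l, c) * j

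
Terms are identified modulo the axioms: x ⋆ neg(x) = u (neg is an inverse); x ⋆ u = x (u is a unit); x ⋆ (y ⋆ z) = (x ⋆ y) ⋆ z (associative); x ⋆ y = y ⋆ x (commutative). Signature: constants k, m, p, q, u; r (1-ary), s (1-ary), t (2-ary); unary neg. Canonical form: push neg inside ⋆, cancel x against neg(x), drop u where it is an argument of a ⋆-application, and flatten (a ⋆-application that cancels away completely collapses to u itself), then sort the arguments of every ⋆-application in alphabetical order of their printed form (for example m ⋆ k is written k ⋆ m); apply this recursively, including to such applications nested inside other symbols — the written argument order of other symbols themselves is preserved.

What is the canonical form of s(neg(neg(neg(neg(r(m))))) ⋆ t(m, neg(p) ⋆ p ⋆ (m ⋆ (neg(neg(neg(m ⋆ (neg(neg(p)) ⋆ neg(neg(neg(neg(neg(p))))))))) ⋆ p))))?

Answer: s(r(m) ⋆ t(m, p))

Derivation:
Work inside:  neg(neg(neg(neg(r(m))))) ⋆ t(m, neg(p) ⋆ p ⋆ (m ⋆ (neg(neg(neg(m ⋆ (neg(neg(p)) ⋆ neg(neg(neg(neg(neg(p))))))))) ⋆ p)))
Push neg inside:  distribute neg over ⋆ and collapse double neg
Combine occurrences:  r(m) ⋆ t(m, p)
Rebuild:  s(r(m) ⋆ t(m, p))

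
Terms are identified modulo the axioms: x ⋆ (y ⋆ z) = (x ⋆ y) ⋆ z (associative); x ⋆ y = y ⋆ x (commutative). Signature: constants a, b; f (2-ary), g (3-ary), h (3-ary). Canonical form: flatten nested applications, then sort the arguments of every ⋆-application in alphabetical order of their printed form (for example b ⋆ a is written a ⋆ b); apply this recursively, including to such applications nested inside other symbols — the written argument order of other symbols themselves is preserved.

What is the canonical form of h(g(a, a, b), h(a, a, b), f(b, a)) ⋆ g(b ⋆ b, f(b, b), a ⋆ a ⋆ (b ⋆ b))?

Answer: g(b ⋆ b, f(b, b), a ⋆ a ⋆ b ⋆ b) ⋆ h(g(a, a, b), h(a, a, b), f(b, a))

Derivation:
Inside:  g(b ⋆ b, f(b, b), a ⋆ a ⋆ (b ⋆ b))  →  g(b ⋆ b, f(b, b), a ⋆ a ⋆ b ⋆ b)
Sort:  g(b ⋆ b, f(b, b), a ⋆ a ⋆ b ⋆ b) ⋆ h(g(a, a, b), h(a, a, b), f(b, a))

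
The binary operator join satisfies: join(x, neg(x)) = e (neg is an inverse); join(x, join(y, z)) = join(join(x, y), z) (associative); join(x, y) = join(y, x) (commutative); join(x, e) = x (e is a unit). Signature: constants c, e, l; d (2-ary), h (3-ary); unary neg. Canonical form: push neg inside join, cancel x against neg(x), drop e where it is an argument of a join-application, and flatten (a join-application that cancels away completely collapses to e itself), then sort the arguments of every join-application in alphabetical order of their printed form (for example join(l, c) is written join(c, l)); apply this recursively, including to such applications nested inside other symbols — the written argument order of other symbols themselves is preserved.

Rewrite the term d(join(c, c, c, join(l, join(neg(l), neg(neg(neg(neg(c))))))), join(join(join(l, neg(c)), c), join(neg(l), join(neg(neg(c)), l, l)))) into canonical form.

Answer: d(join(c, c, c, c), join(c, l, l))

Derivation:
Focus inside:  join(join(join(l, neg(c)), c), join(neg(l), join(neg(neg(c)), l, l)))
Push neg inside:  distribute neg over join and collapse double neg
Collect terms:  join(l, l, c)
Sort arguments:  join(c, l, l)
Rebuild:  d(join(c, c, c, c), join(c, l, l))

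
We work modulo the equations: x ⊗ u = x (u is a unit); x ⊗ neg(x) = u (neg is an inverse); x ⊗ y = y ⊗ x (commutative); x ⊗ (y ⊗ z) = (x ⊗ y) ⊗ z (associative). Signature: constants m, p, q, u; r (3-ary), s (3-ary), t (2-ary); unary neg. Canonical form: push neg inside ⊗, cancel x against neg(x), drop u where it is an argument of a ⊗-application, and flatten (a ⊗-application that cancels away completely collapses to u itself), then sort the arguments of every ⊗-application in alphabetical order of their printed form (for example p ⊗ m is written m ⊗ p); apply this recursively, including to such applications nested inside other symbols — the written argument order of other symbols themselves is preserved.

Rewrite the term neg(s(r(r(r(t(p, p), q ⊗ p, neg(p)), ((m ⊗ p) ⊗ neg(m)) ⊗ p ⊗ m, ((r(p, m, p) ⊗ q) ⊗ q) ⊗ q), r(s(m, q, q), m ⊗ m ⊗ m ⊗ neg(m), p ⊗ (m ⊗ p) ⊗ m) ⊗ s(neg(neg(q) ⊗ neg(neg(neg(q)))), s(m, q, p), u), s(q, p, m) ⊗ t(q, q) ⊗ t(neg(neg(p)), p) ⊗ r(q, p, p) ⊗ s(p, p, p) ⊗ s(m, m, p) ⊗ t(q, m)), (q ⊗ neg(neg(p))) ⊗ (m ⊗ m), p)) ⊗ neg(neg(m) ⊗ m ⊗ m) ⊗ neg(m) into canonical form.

Answer: neg(m) ⊗ neg(m) ⊗ neg(s(r(r(r(t(p, p), p ⊗ q, neg(p)), m ⊗ p ⊗ p, q ⊗ q ⊗ q ⊗ r(p, m, p)), r(s(m, q, q), m ⊗ m, m ⊗ m ⊗ p ⊗ p) ⊗ s(q ⊗ q, s(m, q, p), u), r(q, p, p) ⊗ s(m, m, p) ⊗ s(p, p, p) ⊗ s(q, p, m) ⊗ t(p, p) ⊗ t(q, m) ⊗ t(q, q)), m ⊗ m ⊗ p ⊗ q, p))

Derivation:
Push neg inside:  distribute neg over ⊗ and collapse double neg
Collect terms:  neg(s(r(r(r(t(p, p), p ⊗ q, neg(p)), m ⊗ p ⊗ p, q ⊗ q ⊗ q ⊗ r(p, m, p)), r(s(m, q, q), m ⊗ m, m ⊗ m ⊗ p ⊗ p) ⊗ s(q ⊗ q, s(m, q, p), u), r(q, p, p) ⊗ s(m, m, p) ⊗ s(p, p, p) ⊗ s(q, p, m) ⊗ t(p, p) ⊗ t(q, m) ⊗ t(q, q)), m ⊗ m ⊗ p ⊗ q, p)) ⊗ neg(m) ⊗ neg(m)
Order the arguments:  neg(m) ⊗ neg(m) ⊗ neg(s(r(r(r(t(p, p), p ⊗ q, neg(p)), m ⊗ p ⊗ p, q ⊗ q ⊗ q ⊗ r(p, m, p)), r(s(m, q, q), m ⊗ m, m ⊗ m ⊗ p ⊗ p) ⊗ s(q ⊗ q, s(m, q, p), u), r(q, p, p) ⊗ s(m, m, p) ⊗ s(p, p, p) ⊗ s(q, p, m) ⊗ t(p, p) ⊗ t(q, m) ⊗ t(q, q)), m ⊗ m ⊗ p ⊗ q, p))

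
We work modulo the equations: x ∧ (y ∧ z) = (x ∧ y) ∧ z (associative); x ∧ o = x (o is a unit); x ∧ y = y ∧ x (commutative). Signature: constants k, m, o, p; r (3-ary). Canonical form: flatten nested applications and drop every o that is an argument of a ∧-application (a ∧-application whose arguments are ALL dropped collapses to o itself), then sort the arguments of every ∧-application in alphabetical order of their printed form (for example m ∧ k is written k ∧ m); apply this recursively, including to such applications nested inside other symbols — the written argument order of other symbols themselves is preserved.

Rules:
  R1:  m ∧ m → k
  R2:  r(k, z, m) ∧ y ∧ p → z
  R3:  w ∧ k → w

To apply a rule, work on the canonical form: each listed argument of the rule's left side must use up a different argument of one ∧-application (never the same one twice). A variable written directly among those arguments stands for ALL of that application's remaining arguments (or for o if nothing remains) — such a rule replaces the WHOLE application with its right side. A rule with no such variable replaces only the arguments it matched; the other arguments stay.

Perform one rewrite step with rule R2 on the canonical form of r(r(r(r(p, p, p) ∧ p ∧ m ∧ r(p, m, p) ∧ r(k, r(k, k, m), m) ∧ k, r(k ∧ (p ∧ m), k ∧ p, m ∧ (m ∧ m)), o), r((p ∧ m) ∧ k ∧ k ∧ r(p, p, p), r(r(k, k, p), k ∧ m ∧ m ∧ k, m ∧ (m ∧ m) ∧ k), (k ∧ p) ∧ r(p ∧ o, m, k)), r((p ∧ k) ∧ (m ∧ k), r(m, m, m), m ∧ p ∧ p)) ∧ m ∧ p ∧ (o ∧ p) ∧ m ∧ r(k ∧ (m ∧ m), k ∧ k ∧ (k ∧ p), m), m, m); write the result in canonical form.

Answer: r(m ∧ m ∧ p ∧ p ∧ r(k ∧ m ∧ m, k ∧ k ∧ k ∧ p, m) ∧ r(r(r(k, k, m), r(k ∧ m ∧ p, k ∧ p, m ∧ m ∧ m), o), r(k ∧ k ∧ m ∧ p ∧ r(p, p, p), r(r(k, k, p), k ∧ k ∧ m ∧ m, k ∧ m ∧ m ∧ m), k ∧ p ∧ r(p, m, k)), r(k ∧ k ∧ m ∧ p, r(m, m, m), m ∧ p ∧ p)), m, m)

Derivation:
Canonical form:  r(m ∧ m ∧ p ∧ p ∧ r(k ∧ m ∧ m, k ∧ k ∧ k ∧ p, m) ∧ r(r(k ∧ m ∧ p ∧ r(k, r(k, k, m), m) ∧ r(p, m, p) ∧ r(p, p, p), r(k ∧ m ∧ p, k ∧ p, m ∧ m ∧ m), o), r(k ∧ k ∧ m ∧ p ∧ r(p, p, p), r(r(k, k, p), k ∧ k ∧ m ∧ m, k ∧ m ∧ m ∧ m), k ∧ p ∧ r(p, m, k)), r(k ∧ k ∧ m ∧ p, r(m, m, m), m ∧ p ∧ p)), m, m)
Apply R2:  consuming p, r(k, r(k, k, m), m);  y := k ∧ m ∧ r(p, m, p) ∧ r(p, p, p), z := r(k, k, m)
Every leftover argument binds to the variable; the entire application is replaced.
Result:  r(m ∧ m ∧ p ∧ p ∧ r(k ∧ m ∧ m, k ∧ k ∧ k ∧ p, m) ∧ r(r(r(k, k, m), r(k ∧ m ∧ p, k ∧ p, m ∧ m ∧ m), o), r(k ∧ k ∧ m ∧ p ∧ r(p, p, p), r(r(k, k, p), k ∧ k ∧ m ∧ m, k ∧ m ∧ m ∧ m), k ∧ p ∧ r(p, m, k)), r(k ∧ k ∧ m ∧ p, r(m, m, m), m ∧ p ∧ p)), m, m)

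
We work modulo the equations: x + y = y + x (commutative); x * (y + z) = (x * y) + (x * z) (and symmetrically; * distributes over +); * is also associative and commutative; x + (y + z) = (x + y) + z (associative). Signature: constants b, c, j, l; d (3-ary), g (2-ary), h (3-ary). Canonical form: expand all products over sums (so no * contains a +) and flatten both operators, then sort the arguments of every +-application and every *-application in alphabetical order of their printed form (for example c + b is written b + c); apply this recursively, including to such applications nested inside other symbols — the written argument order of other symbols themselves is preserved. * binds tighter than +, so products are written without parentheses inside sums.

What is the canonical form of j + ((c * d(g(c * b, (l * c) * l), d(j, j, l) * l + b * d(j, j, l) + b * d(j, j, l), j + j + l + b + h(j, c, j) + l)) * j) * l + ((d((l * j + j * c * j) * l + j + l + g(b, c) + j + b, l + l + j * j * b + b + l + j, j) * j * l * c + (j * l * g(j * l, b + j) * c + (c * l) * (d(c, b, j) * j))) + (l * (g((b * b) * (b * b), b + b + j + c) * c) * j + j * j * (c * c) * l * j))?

Answer: c * c * j * j * j * l + c * d(b + c * j * j * l + g(b, c) + j + j + j * l * l + l, b + b * j * j + j + l + l + l, j) * j * l + c * d(c, b, j) * j * l + c * d(g(b * c, c * l * l), b * d(j, j, l) + b * d(j, j, l) + d(j, j, l) * l, b + h(j, c, j) + j + j + l + l) * j * l + c * g(b * b * b * b, b + b + c + j) * j * l + c * g(j * l, b + j) * j * l + j

Derivation:
Expand products over sums:  j + c * d(g(b * c, c * l * l), b * d(j, j, l) + b * d(j, j, l) + d(j, j, l) * l, b + h(j, c, j) + j + j + l + l) * j * l + c * d(b + c * j * j * l + g(b, c) + j + j + j * l * l + l, b + b * j * j + j + l + l + l, j) * j * l + c * g(j * l, b + j) * j * l + c * d(c, b, j) * j * l + c * g(b * b * b * b, b + b + c + j) * j * l + c * c * j * j * j * l
Order the arguments:  c * c * j * j * j * l + c * d(b + c * j * j * l + g(b, c) + j + j + j * l * l + l, b + b * j * j + j + l + l + l, j) * j * l + c * d(c, b, j) * j * l + c * d(g(b * c, c * l * l), b * d(j, j, l) + b * d(j, j, l) + d(j, j, l) * l, b + h(j, c, j) + j + j + l + l) * j * l + c * g(b * b * b * b, b + b + c + j) * j * l + c * g(j * l, b + j) * j * l + j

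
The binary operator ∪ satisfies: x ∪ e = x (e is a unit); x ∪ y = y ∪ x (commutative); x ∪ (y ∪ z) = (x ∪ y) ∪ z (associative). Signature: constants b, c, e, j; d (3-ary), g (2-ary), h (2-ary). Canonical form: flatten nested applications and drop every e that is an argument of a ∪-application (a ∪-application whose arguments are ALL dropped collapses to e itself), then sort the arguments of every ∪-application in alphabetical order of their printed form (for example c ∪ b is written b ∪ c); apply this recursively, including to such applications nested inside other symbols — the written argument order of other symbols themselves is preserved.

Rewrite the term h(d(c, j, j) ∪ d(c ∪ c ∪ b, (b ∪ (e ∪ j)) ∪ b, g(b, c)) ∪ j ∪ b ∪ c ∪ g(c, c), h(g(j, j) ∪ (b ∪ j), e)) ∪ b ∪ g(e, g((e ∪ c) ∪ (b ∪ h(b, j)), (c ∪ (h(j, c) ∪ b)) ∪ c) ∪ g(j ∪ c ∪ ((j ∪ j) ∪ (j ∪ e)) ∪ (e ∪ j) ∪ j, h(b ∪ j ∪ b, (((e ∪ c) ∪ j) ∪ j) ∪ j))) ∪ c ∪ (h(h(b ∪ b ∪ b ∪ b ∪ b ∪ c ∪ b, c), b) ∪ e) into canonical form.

Merge nested applications:  h(d(c, j, j) ∪ d(c ∪ c ∪ b, (b ∪ (e ∪ j)) ∪ b, g(b, c)) ∪ j ∪ b ∪ c ∪ g(c, c), h(g(j, j) ∪ (b ∪ j), e)) ∪ b ∪ g(e, g((e ∪ c) ∪ (b ∪ h(b, j)), (c ∪ (h(j, c) ∪ b)) ∪ c) ∪ g(j ∪ c ∪ ((j ∪ j) ∪ (j ∪ e)) ∪ (e ∪ j) ∪ j, h(b ∪ j ∪ b, (((e ∪ c) ∪ j) ∪ j) ∪ j))) ∪ c ∪ h(h(b ∪ b ∪ b ∪ b ∪ b ∪ c ∪ b, c), b) ∪ e
Canonicalize subterm:  h(d(c, j, j) ∪ d(c ∪ c ∪ b, (b ∪ (e ∪ j)) ∪ b, g(b, c)) ∪ j ∪ b ∪ c ∪ g(c, c), h(g(j, j) ∪ (b ∪ j), e))  →  h(b ∪ c ∪ d(b ∪ c ∪ c, b ∪ b ∪ j, g(b, c)) ∪ d(c, j, j) ∪ g(c, c) ∪ j, h(b ∪ g(j, j) ∪ j, e))
Inside:  g(e, g((e ∪ c) ∪ (b ∪ h(b, j)), (c ∪ (h(j, c) ∪ b)) ∪ c) ∪ g(j ∪ c ∪ ((j ∪ j) ∪ (j ∪ e)) ∪ (e ∪ j) ∪ j, h(b ∪ j ∪ b, (((e ∪ c) ∪ j) ∪ j) ∪ j)))  →  g(e, g(b ∪ c ∪ h(b, j), b ∪ c ∪ c ∪ h(j, c)) ∪ g(c ∪ j ∪ j ∪ j ∪ j ∪ j ∪ j, h(b ∪ b ∪ j, c ∪ j ∪ j ∪ j)))
Inside:  h(h(b ∪ b ∪ b ∪ b ∪ b ∪ c ∪ b, c), b)  →  h(h(b ∪ b ∪ b ∪ b ∪ b ∪ b ∪ c, c), b)
Unit:  drop e
Sort:  b ∪ c ∪ g(e, g(b ∪ c ∪ h(b, j), b ∪ c ∪ c ∪ h(j, c)) ∪ g(c ∪ j ∪ j ∪ j ∪ j ∪ j ∪ j, h(b ∪ b ∪ j, c ∪ j ∪ j ∪ j))) ∪ h(b ∪ c ∪ d(b ∪ c ∪ c, b ∪ b ∪ j, g(b, c)) ∪ d(c, j, j) ∪ g(c, c) ∪ j, h(b ∪ g(j, j) ∪ j, e)) ∪ h(h(b ∪ b ∪ b ∪ b ∪ b ∪ b ∪ c, c), b)

Answer: b ∪ c ∪ g(e, g(b ∪ c ∪ h(b, j), b ∪ c ∪ c ∪ h(j, c)) ∪ g(c ∪ j ∪ j ∪ j ∪ j ∪ j ∪ j, h(b ∪ b ∪ j, c ∪ j ∪ j ∪ j))) ∪ h(b ∪ c ∪ d(b ∪ c ∪ c, b ∪ b ∪ j, g(b, c)) ∪ d(c, j, j) ∪ g(c, c) ∪ j, h(b ∪ g(j, j) ∪ j, e)) ∪ h(h(b ∪ b ∪ b ∪ b ∪ b ∪ b ∪ c, c), b)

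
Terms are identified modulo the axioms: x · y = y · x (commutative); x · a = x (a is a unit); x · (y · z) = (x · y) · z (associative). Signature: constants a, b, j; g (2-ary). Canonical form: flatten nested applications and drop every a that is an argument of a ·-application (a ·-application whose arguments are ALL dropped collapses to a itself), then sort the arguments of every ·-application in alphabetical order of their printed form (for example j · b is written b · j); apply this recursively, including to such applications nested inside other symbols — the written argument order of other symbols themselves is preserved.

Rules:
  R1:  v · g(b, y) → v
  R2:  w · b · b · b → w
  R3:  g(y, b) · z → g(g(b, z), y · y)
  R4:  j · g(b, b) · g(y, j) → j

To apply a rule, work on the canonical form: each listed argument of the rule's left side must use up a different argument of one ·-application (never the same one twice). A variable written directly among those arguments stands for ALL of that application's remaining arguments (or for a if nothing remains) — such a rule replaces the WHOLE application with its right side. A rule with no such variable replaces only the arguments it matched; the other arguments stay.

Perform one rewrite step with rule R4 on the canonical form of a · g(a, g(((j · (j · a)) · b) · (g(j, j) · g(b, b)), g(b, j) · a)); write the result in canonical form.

Answer: g(a, g(b · j · j, g(b, j)))

Derivation:
Canonical form:  g(a, g(b · g(b, b) · g(j, j) · j · j, g(b, j)))
Match R4:  consume g(b, b), g(j, j), j;  y := j
New term:  g(a, g(b · j · j, g(b, j)))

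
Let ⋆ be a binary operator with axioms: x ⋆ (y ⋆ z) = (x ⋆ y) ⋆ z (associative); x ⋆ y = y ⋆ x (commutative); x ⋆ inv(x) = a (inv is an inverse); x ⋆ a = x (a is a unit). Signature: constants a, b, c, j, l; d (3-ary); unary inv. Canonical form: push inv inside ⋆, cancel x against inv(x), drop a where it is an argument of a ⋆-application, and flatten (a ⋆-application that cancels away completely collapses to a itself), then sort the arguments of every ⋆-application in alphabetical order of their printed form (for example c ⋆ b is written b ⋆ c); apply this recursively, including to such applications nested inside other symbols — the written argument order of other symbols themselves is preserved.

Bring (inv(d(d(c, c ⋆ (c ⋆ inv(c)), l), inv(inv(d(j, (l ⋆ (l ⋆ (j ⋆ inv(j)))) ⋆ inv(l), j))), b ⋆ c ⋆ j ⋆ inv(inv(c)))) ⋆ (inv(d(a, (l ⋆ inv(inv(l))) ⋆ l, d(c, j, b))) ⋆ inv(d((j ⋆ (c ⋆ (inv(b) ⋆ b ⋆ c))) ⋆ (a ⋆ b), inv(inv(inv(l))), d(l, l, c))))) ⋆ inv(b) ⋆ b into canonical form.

Push inv inside:  distribute inv over ⋆ and collapse double inv
Cancel:  b cancels
Collect terms:  inv(d(d(c, c, l), d(j, l, j), b ⋆ c ⋆ c ⋆ j)) ⋆ inv(d(a, l ⋆ l ⋆ l, d(c, j, b))) ⋆ inv(d(b ⋆ c ⋆ c ⋆ j, inv(l), d(l, l, c)))
Order the arguments:  inv(d(a, l ⋆ l ⋆ l, d(c, j, b))) ⋆ inv(d(b ⋆ c ⋆ c ⋆ j, inv(l), d(l, l, c))) ⋆ inv(d(d(c, c, l), d(j, l, j), b ⋆ c ⋆ c ⋆ j))

Answer: inv(d(a, l ⋆ l ⋆ l, d(c, j, b))) ⋆ inv(d(b ⋆ c ⋆ c ⋆ j, inv(l), d(l, l, c))) ⋆ inv(d(d(c, c, l), d(j, l, j), b ⋆ c ⋆ c ⋆ j))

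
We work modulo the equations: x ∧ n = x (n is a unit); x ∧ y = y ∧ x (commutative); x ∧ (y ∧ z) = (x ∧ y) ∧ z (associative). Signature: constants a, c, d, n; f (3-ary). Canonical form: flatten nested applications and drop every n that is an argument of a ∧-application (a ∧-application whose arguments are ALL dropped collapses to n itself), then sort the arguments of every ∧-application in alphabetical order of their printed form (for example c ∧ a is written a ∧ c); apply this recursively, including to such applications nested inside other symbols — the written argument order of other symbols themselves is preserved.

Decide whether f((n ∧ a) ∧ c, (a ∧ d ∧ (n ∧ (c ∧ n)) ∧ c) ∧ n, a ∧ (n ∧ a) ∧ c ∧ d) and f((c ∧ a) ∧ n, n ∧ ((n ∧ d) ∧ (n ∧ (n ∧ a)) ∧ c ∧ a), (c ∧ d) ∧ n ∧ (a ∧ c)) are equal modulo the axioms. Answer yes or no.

Left:  f((n ∧ a) ∧ c, (a ∧ d ∧ (n ∧ (c ∧ n)) ∧ c) ∧ n, a ∧ (n ∧ a) ∧ c ∧ d)
  Descend into:  (a ∧ d ∧ (n ∧ (c ∧ n)) ∧ c) ∧ n
  Flatten:  a ∧ d ∧ n ∧ c ∧ n ∧ c ∧ n
  Units out:  drop n (×3)
  Sort:  a ∧ c ∧ c ∧ d
  Put back:  f(a ∧ c, a ∧ c ∧ c ∧ d, a ∧ a ∧ c ∧ d)
Right:  f((c ∧ a) ∧ n, n ∧ ((n ∧ d) ∧ (n ∧ (n ∧ a)) ∧ c ∧ a), (c ∧ d) ∧ n ∧ (a ∧ c))
  Descend into:  n ∧ ((n ∧ d) ∧ (n ∧ (n ∧ a)) ∧ c ∧ a)
  Un-nest:  n ∧ n ∧ d ∧ n ∧ n ∧ a ∧ c ∧ a
  Unit:  drop n (×4)
  Order the arguments:  a ∧ a ∧ c ∧ d
  Rebuild:  f(a ∧ c, a ∧ a ∧ c ∧ d, a ∧ c ∧ c ∧ d)

Answer: no — f(a ∧ c, a ∧ c ∧ c ∧ d, a ∧ a ∧ c ∧ d) vs f(a ∧ c, a ∧ a ∧ c ∧ d, a ∧ c ∧ c ∧ d)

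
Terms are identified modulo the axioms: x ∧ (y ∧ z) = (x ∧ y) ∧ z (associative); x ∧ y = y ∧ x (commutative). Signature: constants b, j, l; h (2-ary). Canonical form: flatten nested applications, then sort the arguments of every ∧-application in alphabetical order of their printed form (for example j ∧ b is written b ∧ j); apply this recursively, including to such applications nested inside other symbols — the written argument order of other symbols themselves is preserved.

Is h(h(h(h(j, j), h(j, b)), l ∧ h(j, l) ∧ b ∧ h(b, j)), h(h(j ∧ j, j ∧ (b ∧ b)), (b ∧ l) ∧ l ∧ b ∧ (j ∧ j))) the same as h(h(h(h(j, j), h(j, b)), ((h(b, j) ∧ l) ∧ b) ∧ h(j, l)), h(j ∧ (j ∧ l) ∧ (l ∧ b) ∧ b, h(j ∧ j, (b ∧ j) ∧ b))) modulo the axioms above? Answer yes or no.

Answer: no — h(h(h(h(j, j), h(j, b)), b ∧ h(b, j) ∧ h(j, l) ∧ l), h(h(j ∧ j, b ∧ b ∧ j), b ∧ b ∧ j ∧ j ∧ l ∧ l)) vs h(h(h(h(j, j), h(j, b)), b ∧ h(b, j) ∧ h(j, l) ∧ l), h(b ∧ b ∧ j ∧ j ∧ l ∧ l, h(j ∧ j, b ∧ b ∧ j)))

Derivation:
Left:  h(h(h(h(j, j), h(j, b)), l ∧ h(j, l) ∧ b ∧ h(b, j)), h(h(j ∧ j, j ∧ (b ∧ b)), (b ∧ l) ∧ l ∧ b ∧ (j ∧ j)))
  Descend into:  (b ∧ l) ∧ l ∧ b ∧ (j ∧ j)
  Flatten:  b ∧ l ∧ l ∧ b ∧ j ∧ j
  Order the arguments:  b ∧ b ∧ j ∧ j ∧ l ∧ l
  Rebuild:  h(h(h(h(j, j), h(j, b)), b ∧ h(b, j) ∧ h(j, l) ∧ l), h(h(j ∧ j, b ∧ b ∧ j), b ∧ b ∧ j ∧ j ∧ l ∧ l))
Right:  h(h(h(h(j, j), h(j, b)), ((h(b, j) ∧ l) ∧ b) ∧ h(j, l)), h(j ∧ (j ∧ l) ∧ (l ∧ b) ∧ b, h(j ∧ j, (b ∧ j) ∧ b)))
  Focus inside:  ((h(b, j) ∧ l) ∧ b) ∧ h(j, l)
  Merge nested applications:  h(b, j) ∧ l ∧ b ∧ h(j, l)
  Order the arguments:  b ∧ h(b, j) ∧ h(j, l) ∧ l
  Put back:  h(h(h(h(j, j), h(j, b)), b ∧ h(b, j) ∧ h(j, l) ∧ l), h(b ∧ b ∧ j ∧ j ∧ l ∧ l, h(j ∧ j, b ∧ b ∧ j)))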